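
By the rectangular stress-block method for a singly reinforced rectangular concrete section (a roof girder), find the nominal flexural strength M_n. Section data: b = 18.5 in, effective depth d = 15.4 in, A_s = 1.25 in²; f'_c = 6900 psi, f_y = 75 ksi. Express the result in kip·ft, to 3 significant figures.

M_n ≈ 117 kip·ft

T = A_s f_y = 1.25 × 75 = 93.75 kips.
a = T/(0.85 f'_c b) = 93.75/(0.85 × 6.9 × 18.5) = 0.864 in.
M_n = T(d − a/2) = 93.75 × (15.4 − 0.432) = 1403.3 kip·in = 1403.3/12 = 116.94 kip·ft.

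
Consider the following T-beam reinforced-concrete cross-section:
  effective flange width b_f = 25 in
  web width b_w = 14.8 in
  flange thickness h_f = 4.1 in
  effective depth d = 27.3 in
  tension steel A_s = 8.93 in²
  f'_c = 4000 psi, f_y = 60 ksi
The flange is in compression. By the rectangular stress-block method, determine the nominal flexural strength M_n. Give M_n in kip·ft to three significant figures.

Tension: T = A_s f_y = 8.93 × 60 = 535.8 kips.
Try a within the flange: a = T/(0.85 f'_c b_f) = 535.8/(0.85 × 4 × 25) = 6.304 in.
a = 6.304 > h_f = 4.1 in: the block extends into the web. Split into flange-overhang and web parts.
C_f = 0.85 f'_c (b_f − b_w) h_f = 0.85 × 4 × (25 − 14.8) × 4.1 = 142.2 kips.
Remaining web compression depth: a_w = (T − C_f)/(0.85 f'_c b_w) = (535.8 − 142.2)/(0.85 × 4 × 14.8) = 7.822 in.
M_n = C_f(d − h_f/2) + (T − C_f)(d − a_w/2) = 142.2 × (27.3 − 2.05) + 393.6 × (27.3 − 3.911) = 3590.6 + 9205.9 = 12796.5 kip·in.
M_n = 12796.5/12 = 1066.38 kip·ft.

M_n ≈ 1070 kip·ft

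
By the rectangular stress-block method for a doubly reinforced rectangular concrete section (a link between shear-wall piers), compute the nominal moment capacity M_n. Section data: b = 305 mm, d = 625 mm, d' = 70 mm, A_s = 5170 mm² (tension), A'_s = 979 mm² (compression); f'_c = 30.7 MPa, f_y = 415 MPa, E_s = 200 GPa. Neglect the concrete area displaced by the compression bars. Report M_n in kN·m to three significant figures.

Assume both tension and compression steel yield.
Net tension couple steel: A_s − A'_s = 4191 mm².
a = (A_s − A'_s) f_y / (0.85 f'_c b) = 1739265/(0.85 × 30.7 × 305) = 218.53 mm.
c = a/β₁ = 218.53/0.831 = 262.97 mm; ε'_s = 0.003(c − d')/c = 0.0022 ≥ f_y/E_s = 0.0021, so compression steel does yield.
M_n = (A_s − A'_s) f_y (d − a/2) + A'_s f_y (d − d') = [1739265 × (625 − 109.265) + 406285 × (625 − 70)] × 10⁻⁶ = 897.00 + 225.49 = 1122.49 kN·m.

M_n ≈ 1120 kN·m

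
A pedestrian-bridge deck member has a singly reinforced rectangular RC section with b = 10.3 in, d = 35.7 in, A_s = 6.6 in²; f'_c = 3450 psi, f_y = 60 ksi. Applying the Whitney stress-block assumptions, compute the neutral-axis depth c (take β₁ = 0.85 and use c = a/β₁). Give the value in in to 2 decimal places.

T = A_s f_y = 6.6 × 60 = 396 kips.
a = T/(0.85 f'_c b) = 396/(0.85 × 3.45 × 10.3) = 13.1105 in.
With β₁ = 0.85, c = a/β₁ = 13.1105/0.85 = 15.42 in.

c ≈ 15.42 in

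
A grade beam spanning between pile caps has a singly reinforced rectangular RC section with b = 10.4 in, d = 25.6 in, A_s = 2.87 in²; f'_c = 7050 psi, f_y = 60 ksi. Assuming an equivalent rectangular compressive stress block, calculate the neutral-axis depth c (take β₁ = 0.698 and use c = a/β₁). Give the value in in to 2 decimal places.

c ≈ 3.96 in

T = A_s f_y = 2.87 × 60 = 172.2 kips.
a = T/(0.85 f'_c b) = 172.2/(0.85 × 7.05 × 10.4) = 2.7631 in.
With β₁ = 0.698, c = a/β₁ = 2.7631/0.698 = 3.96 in.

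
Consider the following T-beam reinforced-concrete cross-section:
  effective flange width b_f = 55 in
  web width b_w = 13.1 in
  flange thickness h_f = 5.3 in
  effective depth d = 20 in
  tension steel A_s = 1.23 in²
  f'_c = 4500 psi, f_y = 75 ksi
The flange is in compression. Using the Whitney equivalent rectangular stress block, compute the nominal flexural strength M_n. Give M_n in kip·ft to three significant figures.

Tension: T = A_s f_y = 1.23 × 75 = 92.25 kips.
Try a within the flange: a = T/(0.85 f'_c b_f) = 92.25/(0.85 × 4.5 × 55) = 0.439 in.
Since a = 0.439 ≤ h_f = 5.3 in, the stress block lies entirely in the flange; analyse as a rectangular beam of width b_f.
M_n = T(d − a/2) = 92.25 × (20 − 0.2195) = 1824.8 kip·in.
M_n = 1824.8/12 = 152.07 kip·ft.

M_n ≈ 152 kip·ft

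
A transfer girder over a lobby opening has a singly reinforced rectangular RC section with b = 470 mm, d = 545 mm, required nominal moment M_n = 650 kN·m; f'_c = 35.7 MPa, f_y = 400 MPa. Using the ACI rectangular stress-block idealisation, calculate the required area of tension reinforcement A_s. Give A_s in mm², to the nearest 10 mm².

With M_n = 0.85 f'_c a b (d − a/2), solve the quadratic for a:
a = d − √(d² − 2M_n/(0.85 f'_c b)) = 545 − √(545² − 2 × 650×10⁶/(0.85 × 35.7 × 470)) = 91.27 mm.
A_s = 0.85 f'_c a b / f_y = 0.85 × 35.7 × 91.27 × 470 / 400 = 3254.3 mm².

A_s ≈ 3250 mm²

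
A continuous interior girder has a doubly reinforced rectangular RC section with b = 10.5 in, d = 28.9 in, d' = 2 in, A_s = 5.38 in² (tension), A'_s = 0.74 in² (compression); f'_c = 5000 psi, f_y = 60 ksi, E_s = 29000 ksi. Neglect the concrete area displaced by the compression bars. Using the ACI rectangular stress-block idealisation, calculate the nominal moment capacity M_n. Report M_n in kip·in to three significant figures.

M_n ≈ 8370 kip·in

Assume both steels yield.
a = (A_s − A'_s) f_y/(0.85 f'_c b) = (5.38 − 0.74) × 60/(0.85 × 5 × 10.5) = 6.239 in.
c = a/β₁ = 6.239/0.8 = 7.799 in; ε'_s = 0.003(c − d')/c = 0.0022 ≥ ε_y = 0.0021, so the compression steel yields.
M_n = (A_s − A'_s) f_y (d − a/2) + A'_s f_y (d − d') = 278.4 × (28.9 − 3.1195) + 44.4 × (28.9 − 2) = 7177.3 + 1194.4 = 8371.7 kip·in.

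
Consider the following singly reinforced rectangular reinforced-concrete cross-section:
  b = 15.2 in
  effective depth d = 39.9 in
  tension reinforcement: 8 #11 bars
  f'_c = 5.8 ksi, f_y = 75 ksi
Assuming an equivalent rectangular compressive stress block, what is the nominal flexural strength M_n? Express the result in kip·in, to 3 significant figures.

A_s = 8 × 1.56 = 12.48 in².
T = A_s f_y = 12.48 × 75 = 936 kips.
a = T/(0.85 f'_c b) = 936/(0.85 × 5.8 × 15.2) = 12.491 in.
M_n = T(d − a/2) = 936 × (39.9 − 6.2455) = 31500.6 kip·in.

M_n ≈ 31500 kip·in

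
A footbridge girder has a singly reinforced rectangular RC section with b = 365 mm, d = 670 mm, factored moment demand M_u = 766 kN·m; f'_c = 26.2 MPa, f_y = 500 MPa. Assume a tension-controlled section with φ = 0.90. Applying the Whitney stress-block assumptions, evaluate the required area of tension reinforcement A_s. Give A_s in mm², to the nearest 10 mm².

M_n = M_u/φ = 766/0.90 = 851.111 kN·m.
With M_n = 0.85 f'_c a b (d − a/2), solve the quadratic for a:
a = d − √(d² − 2M_n/(0.85 f'_c b)) = 670 − √(670² − 2 × 851.111×10⁶/(0.85 × 26.2 × 365)) = 180.63 mm.
A_s = 0.85 f'_c a b / f_y = 0.85 × 26.2 × 180.63 × 365 / 500 = 2936.5 mm².

A_s ≈ 2940 mm²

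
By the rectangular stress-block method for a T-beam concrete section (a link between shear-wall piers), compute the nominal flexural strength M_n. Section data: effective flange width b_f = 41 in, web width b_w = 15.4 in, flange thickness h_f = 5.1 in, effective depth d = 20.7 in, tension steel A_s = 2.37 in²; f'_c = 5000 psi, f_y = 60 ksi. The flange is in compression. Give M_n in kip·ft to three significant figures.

Tension: T = A_s f_y = 2.37 × 60 = 142.2 kips.
Try a within the flange: a = T/(0.85 f'_c b_f) = 142.2/(0.85 × 5 × 41) = 0.816 in.
Since a = 0.816 ≤ h_f = 5.1 in, the stress block lies entirely in the flange; analyse as a rectangular beam of width b_f.
M_n = T(d − a/2) = 142.2 × (20.7 − 0.408) = 2885.5 kip·in.
M_n = 2885.5/12 = 240.46 kip·ft.

M_n ≈ 240 kip·ft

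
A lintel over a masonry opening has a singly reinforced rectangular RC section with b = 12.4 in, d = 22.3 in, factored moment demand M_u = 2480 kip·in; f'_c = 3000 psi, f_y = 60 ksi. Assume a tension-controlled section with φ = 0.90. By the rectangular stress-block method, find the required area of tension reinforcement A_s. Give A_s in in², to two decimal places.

A_s ≈ 2.28 in²

M_n = M_u/φ = 2480/0.90 = 2755.56 kip·in.
From M_n = 0.85 f'_c a b (d − a/2):
a = d − √(d² − 2M_n/(0.85 f'_c b)) = 22.3 − √(22.3² − 2 × 2755.56/(0.85 × 3 × 12.4)) = 4.328 in.
A_s = 0.85 f'_c a b / f_y = 0.85 × 3 × 4.328 × 12.4 / 60 = 2.281 in².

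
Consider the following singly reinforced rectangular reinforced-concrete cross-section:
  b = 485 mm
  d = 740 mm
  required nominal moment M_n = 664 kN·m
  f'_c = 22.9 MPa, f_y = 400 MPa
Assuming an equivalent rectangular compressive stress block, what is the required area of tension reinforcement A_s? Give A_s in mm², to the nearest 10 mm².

A_s ≈ 2410 mm²

With M_n = 0.85 f'_c a b (d − a/2), solve the quadratic for a:
a = d − √(d² − 2M_n/(0.85 f'_c b)) = 740 − √(740² − 2 × 664×10⁶/(0.85 × 22.9 × 485)) = 102.09 mm.
A_s = 0.85 f'_c a b / f_y = 0.85 × 22.9 × 102.09 × 485 / 400 = 2409.5 mm².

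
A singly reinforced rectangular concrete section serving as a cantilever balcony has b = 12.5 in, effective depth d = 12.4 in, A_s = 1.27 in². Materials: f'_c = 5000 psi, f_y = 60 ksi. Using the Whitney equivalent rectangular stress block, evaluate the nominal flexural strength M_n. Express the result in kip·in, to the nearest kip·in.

T = A_s f_y = 1.27 × 60 = 76.2 kips.
a = T/(0.85 f'_c b) = 76.2/(0.85 × 5 × 12.5) = 1.434 in.
M_n = T(d − a/2) = 76.2 × (12.4 − 0.717) = 890.2 kip·in.

M_n ≈ 890 kip·in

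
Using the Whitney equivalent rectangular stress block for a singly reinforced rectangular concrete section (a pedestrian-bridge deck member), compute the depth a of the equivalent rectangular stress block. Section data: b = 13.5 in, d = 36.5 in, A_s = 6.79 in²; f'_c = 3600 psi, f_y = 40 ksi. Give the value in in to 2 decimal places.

a ≈ 6.57 in

T = A_s f_y = 6.79 × 40 = 271.6 kips.
a = T/(0.85 f'_c b) = 271.6/(0.85 × 3.6 × 13.5) = 6.57 in.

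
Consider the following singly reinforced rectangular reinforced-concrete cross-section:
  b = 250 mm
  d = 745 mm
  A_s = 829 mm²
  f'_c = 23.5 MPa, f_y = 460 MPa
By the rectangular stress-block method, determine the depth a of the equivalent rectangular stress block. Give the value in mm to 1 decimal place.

a ≈ 76.4 mm

T = A_s f_y = 829 × 460 = 381340 N = 381.34 kN.
Setting C = 0.85 f'_c a b equal to T: a = 381340/(0.85 × 23.5 × 250) = 76.4 mm.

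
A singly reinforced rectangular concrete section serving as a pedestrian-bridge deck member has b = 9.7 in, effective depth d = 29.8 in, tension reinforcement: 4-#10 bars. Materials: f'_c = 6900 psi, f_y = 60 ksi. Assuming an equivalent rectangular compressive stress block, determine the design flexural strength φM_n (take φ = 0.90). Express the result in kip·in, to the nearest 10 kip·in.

φM_n ≈ 7440 kip·in

A_s = 4 × 1.27 = 5.08 in².
T = A_s f_y = 5.08 × 60 = 304.8 kips.
a = T/(0.85 f'_c b) = 304.8/(0.85 × 6.9 × 9.7) = 5.358 in.
M_n = T(d − a/2) = 304.8 × (29.8 − 2.679) = 8266.5 kip·in.
φM_n = 0.90 × 8266.5 = 7439.9 kip·in.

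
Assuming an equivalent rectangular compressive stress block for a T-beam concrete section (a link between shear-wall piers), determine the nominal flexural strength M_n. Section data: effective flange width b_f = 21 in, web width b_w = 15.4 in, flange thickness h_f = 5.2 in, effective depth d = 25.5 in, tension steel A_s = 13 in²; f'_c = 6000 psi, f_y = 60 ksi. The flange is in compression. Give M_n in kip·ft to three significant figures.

M_n ≈ 1410 kip·ft

Tension: T = A_s f_y = 13 × 60 = 780 kips.
Try a within the flange: a = T/(0.85 f'_c b_f) = 780/(0.85 × 6 × 21) = 7.283 in.
a = 7.283 > h_f = 5.2 in: the block extends into the web. Split into flange-overhang and web parts.
C_f = 0.85 f'_c (b_f − b_w) h_f = 0.85 × 6 × (21 − 15.4) × 5.2 = 148.5 kips.
Remaining web compression depth: a_w = (T − C_f)/(0.85 f'_c b_w) = (780 − 148.5)/(0.85 × 6 × 15.4) = 8.040 in.
M_n = C_f(d − h_f/2) + (T − C_f)(d − a_w/2) = 148.5 × (25.5 − 2.6) + 631.5 × (25.5 − 4.02) = 3400.7 + 13564.6 = 16965.3 kip·in.
M_n = 16965.3/12 = 1413.78 kip·ft.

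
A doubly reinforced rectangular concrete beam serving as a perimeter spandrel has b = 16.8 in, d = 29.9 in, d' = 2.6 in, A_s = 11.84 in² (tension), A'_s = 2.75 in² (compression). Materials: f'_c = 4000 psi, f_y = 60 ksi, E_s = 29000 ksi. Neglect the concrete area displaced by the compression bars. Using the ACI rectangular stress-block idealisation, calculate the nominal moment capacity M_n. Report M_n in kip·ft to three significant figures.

Assume both steels yield.
a = (A_s − A'_s) f_y/(0.85 f'_c b) = (11.84 − 2.75) × 60/(0.85 × 4 × 16.8) = 9.548 in.
c = a/β₁ = 9.548/0.85 = 11.233 in; ε'_s = 0.003(c − d')/c = 0.0023 ≥ ε_y = 0.0021, so the compression steel yields.
M_n = (A_s − A'_s) f_y (d − a/2) + A'_s f_y (d − d') = 545.4 × (29.9 − 4.774) + 165 × (29.9 − 2.6) = 13703.7 + 4504.5 = 18208.2 kip·in = 18208.2/12 = 1517.35 kip·ft.

M_n ≈ 1520 kip·ft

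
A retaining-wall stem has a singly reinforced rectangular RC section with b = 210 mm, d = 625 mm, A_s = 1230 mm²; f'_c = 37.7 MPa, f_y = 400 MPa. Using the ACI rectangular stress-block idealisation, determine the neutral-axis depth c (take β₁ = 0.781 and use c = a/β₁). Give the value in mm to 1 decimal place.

c ≈ 93.6 mm

T = A_s f_y = 1230 × 400 = 492000 N = 492 kN.
Setting C = 0.85 f'_c a b equal to T: a = 492000/(0.85 × 37.7 × 210) = 73.111 mm.
With β₁ = 0.781, c = a/β₁ = 73.111/0.781 = 93.6 mm.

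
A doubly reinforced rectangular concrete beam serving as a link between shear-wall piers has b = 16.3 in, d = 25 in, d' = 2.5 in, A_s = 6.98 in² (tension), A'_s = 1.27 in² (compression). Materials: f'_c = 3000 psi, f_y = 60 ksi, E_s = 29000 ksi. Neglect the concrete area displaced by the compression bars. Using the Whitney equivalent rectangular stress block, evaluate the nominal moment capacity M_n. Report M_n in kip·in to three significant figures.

Assume both steels yield.
a = (A_s − A'_s) f_y/(0.85 f'_c b) = (6.98 − 1.27) × 60/(0.85 × 3 × 16.3) = 8.243 in.
c = a/β₁ = 8.243/0.85 = 9.698 in; ε'_s = 0.003(c − d')/c = 0.0022 ≥ ε_y = 0.0021, so the compression steel yields.
M_n = (A_s − A'_s) f_y (d − a/2) + A'_s f_y (d − d') = 342.6 × (25 − 4.1215) + 76.2 × (25 − 2.5) = 7153.0 + 1714.5 = 8867.5 kip·in.

M_n ≈ 8870 kip·in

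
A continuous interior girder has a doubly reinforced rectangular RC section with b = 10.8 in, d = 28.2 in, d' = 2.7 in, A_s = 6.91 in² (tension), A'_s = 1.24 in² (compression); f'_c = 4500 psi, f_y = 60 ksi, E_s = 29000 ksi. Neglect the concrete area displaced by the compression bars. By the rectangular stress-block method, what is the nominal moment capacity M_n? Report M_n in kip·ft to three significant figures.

M_n ≈ 841 kip·ft

Assume both steels yield.
a = (A_s − A'_s) f_y/(0.85 f'_c b) = (6.91 − 1.24) × 60/(0.85 × 4.5 × 10.8) = 8.235 in.
c = a/β₁ = 8.235/0.825 = 9.982 in; ε'_s = 0.003(c − d')/c = 0.0022 ≥ ε_y = 0.0021, so the compression steel yields.
M_n = (A_s − A'_s) f_y (d − a/2) + A'_s f_y (d − d') = 340.2 × (28.2 − 4.1175) + 74.4 × (28.2 − 2.7) = 8192.9 + 1897.2 = 10090.1 kip·in = 10090.1/12 = 840.84 kip·ft.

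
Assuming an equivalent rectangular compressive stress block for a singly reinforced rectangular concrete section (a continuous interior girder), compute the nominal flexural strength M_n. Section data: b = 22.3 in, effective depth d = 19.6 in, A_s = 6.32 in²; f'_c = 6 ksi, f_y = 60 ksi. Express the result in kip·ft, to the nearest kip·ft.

M_n ≈ 567 kip·ft

T = A_s f_y = 6.32 × 60 = 379.2 kips.
a = T/(0.85 f'_c b) = 379.2/(0.85 × 6 × 22.3) = 3.334 in.
M_n = T(d − a/2) = 379.2 × (19.6 − 1.667) = 6800.2 kip·in = 6800.2/12 = 566.68 kip·ft.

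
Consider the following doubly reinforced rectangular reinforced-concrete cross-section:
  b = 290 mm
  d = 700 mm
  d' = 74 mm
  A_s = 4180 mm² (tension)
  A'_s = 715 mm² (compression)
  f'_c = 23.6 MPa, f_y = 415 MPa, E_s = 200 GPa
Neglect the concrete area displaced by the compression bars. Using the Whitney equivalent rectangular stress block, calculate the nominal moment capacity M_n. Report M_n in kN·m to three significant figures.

M_n ≈ 1010 kN·m

Assume both tension and compression steel yield.
Net tension couple steel: A_s − A'_s = 3465 mm².
a = (A_s − A'_s) f_y / (0.85 f'_c b) = 1437975/(0.85 × 23.6 × 290) = 247.19 mm.
c = a/β₁ = 247.19/0.85 = 290.81 mm; ε'_s = 0.003(c − d')/c = 0.0022 ≥ f_y/E_s = 0.0021, so compression steel does yield.
M_n = (A_s − A'_s) f_y (d − a/2) + A'_s f_y (d − d') = [1437975 × (700 − 123.595) + 296725 × (700 − 74)] × 10⁻⁶ = 828.86 + 185.75 = 1014.61 kN·m.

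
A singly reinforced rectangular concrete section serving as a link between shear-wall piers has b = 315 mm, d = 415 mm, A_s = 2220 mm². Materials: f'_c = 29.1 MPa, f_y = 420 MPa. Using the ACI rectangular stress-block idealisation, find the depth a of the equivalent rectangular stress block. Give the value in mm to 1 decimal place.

T = A_s f_y = 2220 × 420 = 932400 N = 932.4 kN.
Setting C = 0.85 f'_c a b equal to T: a = 932400/(0.85 × 29.1 × 315) = 119.7 mm.

a ≈ 119.7 mm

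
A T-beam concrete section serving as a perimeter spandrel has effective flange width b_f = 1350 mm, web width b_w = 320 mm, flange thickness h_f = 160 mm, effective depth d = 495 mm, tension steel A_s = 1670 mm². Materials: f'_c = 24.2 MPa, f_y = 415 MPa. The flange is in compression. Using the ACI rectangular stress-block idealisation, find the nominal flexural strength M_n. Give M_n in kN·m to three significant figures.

Tension: T = A_s f_y = 1670 × 415 = 693050 N.
Try a within the flange: a = T/(0.85 f'_c b_f) = 693050/(0.85 × 24.2 × 1350) = 24.96 mm.
Since a = 24.96 ≤ h_f = 160 mm, the stress block lies entirely in the flange; analyse as a rectangular beam of width b_f.
M_n = T(d − a/2) = 693050 × (495 − 12.48) = 334.41 × 10⁶ N·mm.
M_n = 334.41 kN·m.

M_n ≈ 334 kN·m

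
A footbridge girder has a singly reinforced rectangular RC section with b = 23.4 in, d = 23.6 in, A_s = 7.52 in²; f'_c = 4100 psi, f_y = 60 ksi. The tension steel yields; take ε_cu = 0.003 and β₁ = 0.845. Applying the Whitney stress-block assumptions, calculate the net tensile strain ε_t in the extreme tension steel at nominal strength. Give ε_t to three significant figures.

ε_t ≈ 0.00781

a = A_s f_y/(0.85 f'_c b) = 5.533 in.
β₁ = 0.845, so c = a/β₁ = 5.533/0.845 = 6.548 in.
From the linear strain diagram with ε_cu = 0.003: ε_t = 0.003 (d − c)/c = 0.003 × (23.6 − 6.548)/6.548 = 0.00781.
Since ε_t ≥ 0.005, the section is tension-controlled.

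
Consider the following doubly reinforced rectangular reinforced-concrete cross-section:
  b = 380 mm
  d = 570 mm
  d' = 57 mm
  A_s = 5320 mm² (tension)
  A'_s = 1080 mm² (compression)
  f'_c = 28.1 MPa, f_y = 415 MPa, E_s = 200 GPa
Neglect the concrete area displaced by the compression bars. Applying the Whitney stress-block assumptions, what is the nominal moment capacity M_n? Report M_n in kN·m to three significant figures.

M_n ≈ 1060 kN·m

Assume both tension and compression steel yield.
Net tension couple steel: A_s − A'_s = 4240 mm².
a = (A_s − A'_s) f_y / (0.85 f'_c b) = 1759600/(0.85 × 28.1 × 380) = 193.87 mm.
c = a/β₁ = 193.87/0.849 = 228.35 mm; ε'_s = 0.003(c − d')/c = 0.0023 ≥ f_y/E_s = 0.0021, so compression steel does yield.
M_n = (A_s − A'_s) f_y (d − a/2) + A'_s f_y (d − d') = [1759600 × (570 − 96.935) + 448200 × (570 − 57)] × 10⁻⁶ = 832.41 + 229.93 = 1062.34 kN·m.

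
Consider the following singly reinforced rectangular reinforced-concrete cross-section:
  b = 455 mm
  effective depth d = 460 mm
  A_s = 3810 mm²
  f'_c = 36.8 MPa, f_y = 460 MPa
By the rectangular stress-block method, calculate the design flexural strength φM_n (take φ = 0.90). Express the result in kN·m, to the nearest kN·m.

φM_n ≈ 628 kN·m

T = A_s f_y = 3810 × 460 = 1752600 N = 1752.6 kN.
From C = T: a = T/(0.85 f'_c b) = 1752600/(0.85 × 36.8 × 455) = 123.14 mm.
M_n = T(d − a/2) = 1752.6 kN × (460 − 61.57) mm = 698.29 kN·m.
φM_n = 0.90 × 698.29 = 628.46 kN·m.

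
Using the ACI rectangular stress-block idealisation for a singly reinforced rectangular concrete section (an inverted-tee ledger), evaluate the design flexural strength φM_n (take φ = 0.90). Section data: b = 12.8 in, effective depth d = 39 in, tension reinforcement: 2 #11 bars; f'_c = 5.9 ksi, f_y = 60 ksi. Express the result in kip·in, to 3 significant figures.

A_s = 2 × 1.56 = 3.12 in².
T = A_s f_y = 3.12 × 60 = 187.2 kips.
a = T/(0.85 f'_c b) = 187.2/(0.85 × 5.9 × 12.8) = 2.916 in.
M_n = T(d − a/2) = 187.2 × (39 − 1.458) = 7027.9 kip·in.
φM_n = 0.90 × 7027.9 = 6325.1 kip·in.

φM_n ≈ 6330 kip·in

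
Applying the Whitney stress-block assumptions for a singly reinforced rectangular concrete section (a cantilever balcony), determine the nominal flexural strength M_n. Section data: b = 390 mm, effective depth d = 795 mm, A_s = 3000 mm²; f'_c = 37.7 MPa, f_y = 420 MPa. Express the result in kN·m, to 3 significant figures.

M_n ≈ 938 kN·m

T = A_s f_y = 3000 × 420 = 1260000 N = 1260 kN.
From C = T: a = T/(0.85 f'_c b) = 1260000/(0.85 × 37.7 × 390) = 100.82 mm.
M_n = T(d − a/2) = 1260 kN × (795 − 50.41) mm = 938.18 kN·m.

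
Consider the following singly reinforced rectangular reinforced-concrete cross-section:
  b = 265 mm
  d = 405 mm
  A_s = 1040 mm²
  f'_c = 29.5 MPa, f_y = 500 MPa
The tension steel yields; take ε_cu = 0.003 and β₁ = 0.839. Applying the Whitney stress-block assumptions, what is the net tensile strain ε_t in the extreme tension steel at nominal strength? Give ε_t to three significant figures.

a = A_s f_y/(0.85 f'_c b) = 78.26 mm.
β₁ = 0.839, so c = a/β₁ = 78.26/0.839 = 93.28 mm.
From the linear strain diagram with ε_cu = 0.003: ε_t = 0.003 (d − c)/c = 0.003 × (405 − 93.28)/93.28 = 0.0100.
Since ε_t ≥ 0.005, the section is tension-controlled.

ε_t ≈ 0.0100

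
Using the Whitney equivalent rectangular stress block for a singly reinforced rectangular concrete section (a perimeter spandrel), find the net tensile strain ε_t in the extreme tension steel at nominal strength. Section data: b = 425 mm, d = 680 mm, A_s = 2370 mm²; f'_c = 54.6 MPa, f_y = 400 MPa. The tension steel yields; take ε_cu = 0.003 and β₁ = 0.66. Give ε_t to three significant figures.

a = A_s f_y/(0.85 f'_c b) = 48.06 mm.
β₁ = 0.66, so c = a/β₁ = 48.06/0.66 = 72.82 mm.
From the linear strain diagram with ε_cu = 0.003: ε_t = 0.003 (d − c)/c = 0.003 × (680 − 72.82)/72.82 = 0.0250.
Since ε_t ≥ 0.005, the section is tension-controlled.

ε_t ≈ 0.0250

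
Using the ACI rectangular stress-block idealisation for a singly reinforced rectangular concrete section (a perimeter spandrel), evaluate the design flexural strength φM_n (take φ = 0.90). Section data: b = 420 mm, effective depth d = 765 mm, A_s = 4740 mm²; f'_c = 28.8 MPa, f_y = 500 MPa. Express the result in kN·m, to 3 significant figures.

T = A_s f_y = 4740 × 500 = 2370000 N = 2370 kN.
From C = T: a = T/(0.85 f'_c b) = 2370000/(0.85 × 28.8 × 420) = 230.51 mm.
M_n = T(d − a/2) = 2370 kN × (765 − 115.255) mm = 1539.90 kN·m.
φM_n = 0.90 × 1539.90 = 1385.91 kN·m.

φM_n ≈ 1390 kN·m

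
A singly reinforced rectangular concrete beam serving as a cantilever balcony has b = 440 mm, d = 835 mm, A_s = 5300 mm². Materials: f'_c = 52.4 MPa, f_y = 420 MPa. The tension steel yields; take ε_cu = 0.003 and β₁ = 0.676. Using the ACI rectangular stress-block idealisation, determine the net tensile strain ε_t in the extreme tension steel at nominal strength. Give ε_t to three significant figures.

ε_t ≈ 0.0119

a = A_s f_y/(0.85 f'_c b) = 113.59 mm.
β₁ = 0.676, so c = a/β₁ = 113.59/0.676 = 168.03 mm.
From the linear strain diagram with ε_cu = 0.003: ε_t = 0.003 (d − c)/c = 0.003 × (835 − 168.03)/168.03 = 0.0119.
Since ε_t ≥ 0.005, the section is tension-controlled.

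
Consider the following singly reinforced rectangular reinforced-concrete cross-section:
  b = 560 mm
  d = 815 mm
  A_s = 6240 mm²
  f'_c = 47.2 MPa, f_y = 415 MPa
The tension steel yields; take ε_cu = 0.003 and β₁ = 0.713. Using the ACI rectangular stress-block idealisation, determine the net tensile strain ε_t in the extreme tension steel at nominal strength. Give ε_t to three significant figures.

a = A_s f_y/(0.85 f'_c b) = 115.26 mm.
β₁ = 0.713, so c = a/β₁ = 115.26/0.713 = 161.65 mm.
From the linear strain diagram with ε_cu = 0.003: ε_t = 0.003 (d − c)/c = 0.003 × (815 − 161.65)/161.65 = 0.0121.
Since ε_t ≥ 0.005, the section is tension-controlled.

ε_t ≈ 0.0121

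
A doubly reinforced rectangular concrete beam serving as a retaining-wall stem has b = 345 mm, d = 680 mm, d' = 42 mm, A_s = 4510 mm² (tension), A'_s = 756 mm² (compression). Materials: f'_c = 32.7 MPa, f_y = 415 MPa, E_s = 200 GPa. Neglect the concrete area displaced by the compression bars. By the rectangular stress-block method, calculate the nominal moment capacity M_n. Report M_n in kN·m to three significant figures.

Assume both tension and compression steel yield.
Net tension couple steel: A_s − A'_s = 3754 mm².
a = (A_s − A'_s) f_y / (0.85 f'_c b) = 1557910/(0.85 × 32.7 × 345) = 162.46 mm.
c = a/β₁ = 162.46/0.816 = 199.09 mm; ε'_s = 0.003(c − d')/c = 0.0024 ≥ f_y/E_s = 0.0021, so compression steel does yield.
M_n = (A_s − A'_s) f_y (d − a/2) + A'_s f_y (d − d') = [1557910 × (680 − 81.23) + 313740 × (680 − 42)] × 10⁻⁶ = 932.83 + 200.17 = 1133.00 kN·m.

M_n ≈ 1130 kN·m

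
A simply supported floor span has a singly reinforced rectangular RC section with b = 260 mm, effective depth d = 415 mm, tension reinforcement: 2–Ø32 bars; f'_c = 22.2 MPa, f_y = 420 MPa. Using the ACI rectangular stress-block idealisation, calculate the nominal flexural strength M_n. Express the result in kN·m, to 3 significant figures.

A_s = 2 × 804 = 1608 mm².
T = A_s f_y = 1608 × 420 = 675360 N = 675.36 kN.
From C = T: a = T/(0.85 f'_c b) = 675360/(0.85 × 22.2 × 260) = 137.65 mm.
M_n = T(d − a/2) = 675.36 kN × (415 − 68.825) mm = 233.79 kN·m.

M_n ≈ 234 kN·m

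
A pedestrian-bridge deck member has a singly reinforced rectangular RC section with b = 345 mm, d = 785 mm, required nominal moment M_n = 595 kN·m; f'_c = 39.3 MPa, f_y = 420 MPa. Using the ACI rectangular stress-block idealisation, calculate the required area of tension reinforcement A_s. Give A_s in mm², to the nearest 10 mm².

A_s ≈ 1890 mm²

With M_n = 0.85 f'_c a b (d − a/2), solve the quadratic for a:
a = d − √(d² − 2M_n/(0.85 f'_c b)) = 785 − √(785² − 2 × 595×10⁶/(0.85 × 39.3 × 345)) = 68.78 mm.
A_s = 0.85 f'_c a b / f_y = 0.85 × 39.3 × 68.78 × 345 / 420 = 1887.3 mm².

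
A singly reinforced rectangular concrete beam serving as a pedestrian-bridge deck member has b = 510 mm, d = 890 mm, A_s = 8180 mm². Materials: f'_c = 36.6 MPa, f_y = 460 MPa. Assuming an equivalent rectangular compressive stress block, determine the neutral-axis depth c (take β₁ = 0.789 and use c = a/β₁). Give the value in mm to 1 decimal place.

c ≈ 300.6 mm

T = A_s f_y = 8180 × 460 = 3762800 N = 3762.8 kN.
Setting C = 0.85 f'_c a b equal to T: a = 3762800/(0.85 × 36.6 × 510) = 237.160 mm.
With β₁ = 0.789, c = a/β₁ = 237.160/0.789 = 300.6 mm.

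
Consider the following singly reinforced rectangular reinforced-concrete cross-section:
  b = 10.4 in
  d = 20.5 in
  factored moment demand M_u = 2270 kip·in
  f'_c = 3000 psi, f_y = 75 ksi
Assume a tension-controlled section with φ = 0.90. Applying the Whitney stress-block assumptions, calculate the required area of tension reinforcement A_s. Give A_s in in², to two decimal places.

A_s ≈ 1.89 in²

M_n = M_u/φ = 2270/0.90 = 2522.22 kip·in.
From M_n = 0.85 f'_c a b (d − a/2):
a = d − √(d² − 2M_n/(0.85 f'_c b)) = 20.5 − √(20.5² − 2 × 2522.22/(0.85 × 3 × 10.4)) = 5.333 in.
A_s = 0.85 f'_c a b / f_y = 0.85 × 3 × 5.333 × 10.4 / 75 = 1.886 in².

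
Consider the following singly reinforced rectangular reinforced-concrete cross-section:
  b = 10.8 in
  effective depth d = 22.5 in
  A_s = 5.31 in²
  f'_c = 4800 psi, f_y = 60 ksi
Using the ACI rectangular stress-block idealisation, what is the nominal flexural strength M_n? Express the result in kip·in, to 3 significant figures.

M_n ≈ 6020 kip·in

T = A_s f_y = 5.31 × 60 = 318.6 kips.
a = T/(0.85 f'_c b) = 318.6/(0.85 × 4.8 × 10.8) = 7.230 in.
M_n = T(d − a/2) = 318.6 × (22.5 − 3.615) = 6016.8 kip·in.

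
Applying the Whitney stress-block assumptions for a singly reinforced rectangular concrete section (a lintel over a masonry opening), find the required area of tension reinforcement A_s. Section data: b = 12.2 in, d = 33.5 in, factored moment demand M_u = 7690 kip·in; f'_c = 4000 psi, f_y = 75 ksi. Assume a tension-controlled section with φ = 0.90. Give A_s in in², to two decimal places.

A_s ≈ 3.79 in²

M_n = M_u/φ = 7690/0.90 = 8544.44 kip·in.
From M_n = 0.85 f'_c a b (d − a/2):
a = d − √(d² − 2M_n/(0.85 f'_c b)) = 33.5 − √(33.5² − 2 × 8544.44/(0.85 × 4 × 12.2)) = 6.849 in.
A_s = 0.85 f'_c a b / f_y = 0.85 × 4 × 6.849 × 12.2 / 75 = 3.788 in².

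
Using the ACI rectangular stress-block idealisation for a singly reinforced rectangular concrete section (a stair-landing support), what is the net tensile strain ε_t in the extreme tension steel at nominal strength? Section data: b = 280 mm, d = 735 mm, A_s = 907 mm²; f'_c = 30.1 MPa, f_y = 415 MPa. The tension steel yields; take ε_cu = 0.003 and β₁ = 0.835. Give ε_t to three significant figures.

a = A_s f_y/(0.85 f'_c b) = 52.54 mm.
β₁ = 0.835, so c = a/β₁ = 52.54/0.835 = 62.92 mm.
From the linear strain diagram with ε_cu = 0.003: ε_t = 0.003 (d − c)/c = 0.003 × (735 − 62.92)/62.92 = 0.0320.
Since ε_t ≥ 0.005, the section is tension-controlled.

ε_t ≈ 0.0320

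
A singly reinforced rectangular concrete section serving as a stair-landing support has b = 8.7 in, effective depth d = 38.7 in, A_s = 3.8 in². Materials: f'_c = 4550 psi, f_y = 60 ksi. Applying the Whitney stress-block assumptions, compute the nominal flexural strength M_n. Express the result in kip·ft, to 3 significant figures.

M_n ≈ 671 kip·ft

T = A_s f_y = 3.8 × 60 = 228 kips.
a = T/(0.85 f'_c b) = 228/(0.85 × 4.55 × 8.7) = 6.776 in.
M_n = T(d − a/2) = 228 × (38.7 − 3.388) = 8051.1 kip·in = 8051.1/12 = 670.93 kip·ft.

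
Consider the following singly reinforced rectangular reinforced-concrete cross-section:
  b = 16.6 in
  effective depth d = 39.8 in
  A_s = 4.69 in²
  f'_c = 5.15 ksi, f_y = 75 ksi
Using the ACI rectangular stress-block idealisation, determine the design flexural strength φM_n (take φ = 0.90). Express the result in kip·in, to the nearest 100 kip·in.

T = A_s f_y = 4.69 × 75 = 351.75 kips.
a = T/(0.85 f'_c b) = 351.75/(0.85 × 5.15 × 16.6) = 4.841 in.
M_n = T(d − a/2) = 351.75 × (39.8 − 2.4205) = 13148.2 kip·in.
φM_n = 0.90 × 13148.2 = 11833.4 kip·in.

φM_n ≈ 11800 kip·in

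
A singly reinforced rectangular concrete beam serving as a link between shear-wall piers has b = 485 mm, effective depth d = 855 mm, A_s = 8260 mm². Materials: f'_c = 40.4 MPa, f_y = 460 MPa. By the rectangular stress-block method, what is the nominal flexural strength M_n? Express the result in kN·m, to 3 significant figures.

M_n ≈ 2820 kN·m

T = A_s f_y = 8260 × 460 = 3799600 N = 3799.6 kN.
From C = T: a = T/(0.85 f'_c b) = 3799600/(0.85 × 40.4 × 485) = 228.14 mm.
M_n = T(d − a/2) = 3799.6 kN × (855 − 114.07) mm = 2815.24 kN·m.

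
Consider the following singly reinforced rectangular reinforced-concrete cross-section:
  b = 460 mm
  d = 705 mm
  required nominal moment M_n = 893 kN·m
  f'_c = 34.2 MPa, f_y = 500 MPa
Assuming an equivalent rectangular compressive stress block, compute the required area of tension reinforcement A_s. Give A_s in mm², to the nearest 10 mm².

With M_n = 0.85 f'_c a b (d − a/2), solve the quadratic for a:
a = d − √(d² − 2M_n/(0.85 f'_c b)) = 705 − √(705² − 2 × 893×10⁶/(0.85 × 34.2 × 460)) = 102.12 mm.
A_s = 0.85 f'_c a b / f_y = 0.85 × 34.2 × 102.12 × 460 / 500 = 2731.1 mm².

A_s ≈ 2730 mm²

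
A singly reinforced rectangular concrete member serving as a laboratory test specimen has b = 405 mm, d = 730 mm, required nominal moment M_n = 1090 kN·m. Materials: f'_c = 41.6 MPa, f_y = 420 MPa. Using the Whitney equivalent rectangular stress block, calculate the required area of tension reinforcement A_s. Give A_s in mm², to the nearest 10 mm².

A_s ≈ 3850 mm²

With M_n = 0.85 f'_c a b (d − a/2), solve the quadratic for a:
a = d − √(d² − 2M_n/(0.85 f'_c b)) = 730 − √(730² − 2 × 1090×10⁶/(0.85 × 41.6 × 405)) = 113.01 mm.
A_s = 0.85 f'_c a b / f_y = 0.85 × 41.6 × 113.01 × 405 / 420 = 3853.3 mm².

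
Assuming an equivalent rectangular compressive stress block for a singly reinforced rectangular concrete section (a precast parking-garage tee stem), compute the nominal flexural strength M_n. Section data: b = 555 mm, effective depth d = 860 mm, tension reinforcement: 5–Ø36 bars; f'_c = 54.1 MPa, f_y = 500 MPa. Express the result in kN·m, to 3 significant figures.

A_s = 5 × 1018 = 5090 mm².
T = A_s f_y = 5090 × 500 = 2545000 N = 2545 kN.
From C = T: a = T/(0.85 f'_c b) = 2545000/(0.85 × 54.1 × 555) = 99.72 mm.
M_n = T(d − a/2) = 2545 kN × (860 − 49.86) mm = 2061.81 kN·m.

M_n ≈ 2060 kN·m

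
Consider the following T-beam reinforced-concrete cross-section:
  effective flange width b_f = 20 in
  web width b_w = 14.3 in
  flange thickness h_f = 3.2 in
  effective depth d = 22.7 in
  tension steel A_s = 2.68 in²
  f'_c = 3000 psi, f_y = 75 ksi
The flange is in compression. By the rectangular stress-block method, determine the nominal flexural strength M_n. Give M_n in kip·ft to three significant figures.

M_n ≈ 347 kip·ft

Tension: T = A_s f_y = 2.68 × 75 = 201 kips.
Try a within the flange: a = T/(0.85 f'_c b_f) = 201/(0.85 × 3 × 20) = 3.941 in.
a = 3.941 > h_f = 3.2 in: the block extends into the web. Split into flange-overhang and web parts.
C_f = 0.85 f'_c (b_f − b_w) h_f = 0.85 × 3 × (20 − 14.3) × 3.2 = 46.5 kips.
Remaining web compression depth: a_w = (T − C_f)/(0.85 f'_c b_w) = (201 − 46.5)/(0.85 × 3 × 14.3) = 4.237 in.
M_n = C_f(d − h_f/2) + (T − C_f)(d − a_w/2) = 46.5 × (22.7 − 1.6) + 154.5 × (22.7 − 2.1185) = 981.2 + 3179.8 = 4161.0 kip·in.
M_n = 4161.0/12 = 346.75 kip·ft.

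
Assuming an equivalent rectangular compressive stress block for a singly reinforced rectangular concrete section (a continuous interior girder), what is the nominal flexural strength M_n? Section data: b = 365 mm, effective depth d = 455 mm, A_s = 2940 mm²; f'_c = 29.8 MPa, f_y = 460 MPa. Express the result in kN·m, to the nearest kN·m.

M_n ≈ 516 kN·m

T = A_s f_y = 2940 × 460 = 1352400 N = 1352.4 kN.
From C = T: a = T/(0.85 f'_c b) = 1352400/(0.85 × 29.8 × 365) = 146.28 mm.
M_n = T(d − a/2) = 1352.4 kN × (455 − 73.14) mm = 516.43 kN·m.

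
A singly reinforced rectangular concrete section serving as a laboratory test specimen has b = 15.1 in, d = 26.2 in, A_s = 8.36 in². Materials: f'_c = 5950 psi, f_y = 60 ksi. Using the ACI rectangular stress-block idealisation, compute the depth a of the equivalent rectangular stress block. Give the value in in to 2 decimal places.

a ≈ 6.57 in

T = A_s f_y = 8.36 × 60 = 501.6 kips.
a = T/(0.85 f'_c b) = 501.6/(0.85 × 5.95 × 15.1) = 6.57 in.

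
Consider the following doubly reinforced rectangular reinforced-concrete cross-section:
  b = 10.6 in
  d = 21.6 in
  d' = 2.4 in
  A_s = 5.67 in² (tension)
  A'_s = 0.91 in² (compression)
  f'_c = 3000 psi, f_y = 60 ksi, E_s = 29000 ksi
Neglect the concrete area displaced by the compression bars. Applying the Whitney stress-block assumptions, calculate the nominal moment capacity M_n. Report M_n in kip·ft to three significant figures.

Assume both steels yield.
a = (A_s − A'_s) f_y/(0.85 f'_c b) = (5.67 − 0.91) × 60/(0.85 × 3 × 10.6) = 10.566 in.
c = a/β₁ = 10.566/0.85 = 12.431 in; ε'_s = 0.003(c − d')/c = 0.0024 ≥ ε_y = 0.0021, so the compression steel yields.
M_n = (A_s − A'_s) f_y (d − a/2) + A'_s f_y (d − d') = 285.6 × (21.6 − 5.283) + 54.6 × (21.6 − 2.4) = 4660.1 + 1048.3 = 5708.4 kip·in = 5708.4/12 = 475.70 kip·ft.

M_n ≈ 476 kip·ft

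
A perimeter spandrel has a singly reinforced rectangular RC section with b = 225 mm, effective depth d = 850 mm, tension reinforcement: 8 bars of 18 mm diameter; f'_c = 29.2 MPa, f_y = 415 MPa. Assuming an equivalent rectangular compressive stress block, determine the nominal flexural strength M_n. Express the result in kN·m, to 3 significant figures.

A_s = 8 × 254 = 2032 mm².
T = A_s f_y = 2032 × 415 = 843280 N = 843.28 kN.
From C = T: a = T/(0.85 f'_c b) = 843280/(0.85 × 29.2 × 225) = 151.00 mm.
M_n = T(d − a/2) = 843.28 kN × (850 − 75.5) mm = 653.12 kN·m.

M_n ≈ 653 kN·m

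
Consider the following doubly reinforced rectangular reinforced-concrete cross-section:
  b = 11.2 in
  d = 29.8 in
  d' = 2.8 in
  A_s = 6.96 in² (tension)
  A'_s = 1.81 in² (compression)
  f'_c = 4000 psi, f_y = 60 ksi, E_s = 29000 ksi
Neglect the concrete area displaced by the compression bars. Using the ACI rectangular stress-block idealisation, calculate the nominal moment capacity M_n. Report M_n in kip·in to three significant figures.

Assume both steels yield.
a = (A_s − A'_s) f_y/(0.85 f'_c b) = (6.96 − 1.81) × 60/(0.85 × 4 × 11.2) = 8.114 in.
c = a/β₁ = 8.114/0.85 = 9.546 in; ε'_s = 0.003(c − d')/c = 0.0021 ≥ ε_y = 0.0021, so the compression steel yields.
M_n = (A_s − A'_s) f_y (d − a/2) + A'_s f_y (d − d') = 309 × (29.8 − 4.057) + 108.6 × (29.8 − 2.8) = 7954.6 + 2932.2 = 10886.8 kip·in.

M_n ≈ 10900 kip·in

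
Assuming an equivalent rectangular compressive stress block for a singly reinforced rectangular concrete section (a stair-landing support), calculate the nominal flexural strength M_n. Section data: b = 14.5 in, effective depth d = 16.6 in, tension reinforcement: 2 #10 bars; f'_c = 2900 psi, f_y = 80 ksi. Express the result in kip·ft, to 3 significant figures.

M_n ≈ 233 kip·ft

A_s = 2 × 1.27 = 2.54 in².
T = A_s f_y = 2.54 × 80 = 203.2 kips.
a = T/(0.85 f'_c b) = 203.2/(0.85 × 2.9 × 14.5) = 5.685 in.
M_n = T(d − a/2) = 203.2 × (16.6 − 2.8425) = 2795.5 kip·in = 2795.5/12 = 232.96 kip·ft.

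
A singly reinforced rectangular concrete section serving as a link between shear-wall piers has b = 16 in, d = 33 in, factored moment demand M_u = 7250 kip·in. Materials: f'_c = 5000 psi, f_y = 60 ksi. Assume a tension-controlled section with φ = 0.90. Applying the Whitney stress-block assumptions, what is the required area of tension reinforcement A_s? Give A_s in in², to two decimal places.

M_n = M_u/φ = 7250/0.90 = 8055.56 kip·in.
From M_n = 0.85 f'_c a b (d − a/2):
a = d − √(d² − 2M_n/(0.85 f'_c b)) = 33 − √(33² − 2 × 8055.56/(0.85 × 5 × 16)) = 3.810 in.
A_s = 0.85 f'_c a b / f_y = 0.85 × 5 × 3.810 × 16 / 60 = 4.318 in².

A_s ≈ 4.32 in²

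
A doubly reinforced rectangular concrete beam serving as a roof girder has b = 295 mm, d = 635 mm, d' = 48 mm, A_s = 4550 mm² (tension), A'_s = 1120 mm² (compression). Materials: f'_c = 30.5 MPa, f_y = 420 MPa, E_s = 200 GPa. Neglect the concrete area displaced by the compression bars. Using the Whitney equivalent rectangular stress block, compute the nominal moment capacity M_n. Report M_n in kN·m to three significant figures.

M_n ≈ 1060 kN·m

Assume both tension and compression steel yield.
Net tension couple steel: A_s − A'_s = 3430 mm².
a = (A_s − A'_s) f_y / (0.85 f'_c b) = 1440600/(0.85 × 30.5 × 295) = 188.37 mm.
c = a/β₁ = 188.37/0.832 = 226.41 mm; ε'_s = 0.003(c − d')/c = 0.0024 ≥ f_y/E_s = 0.0021, so compression steel does yield.
M_n = (A_s − A'_s) f_y (d − a/2) + A'_s f_y (d − d') = [1440600 × (635 − 94.185) + 470400 × (635 − 48)] × 10⁻⁶ = 779.10 + 276.12 = 1055.22 kN·m.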